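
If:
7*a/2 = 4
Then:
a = 8/7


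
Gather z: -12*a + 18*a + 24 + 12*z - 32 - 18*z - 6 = 6*a - 6*z - 14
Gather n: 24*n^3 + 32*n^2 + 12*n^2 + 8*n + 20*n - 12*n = 24*n^3 + 44*n^2 + 16*n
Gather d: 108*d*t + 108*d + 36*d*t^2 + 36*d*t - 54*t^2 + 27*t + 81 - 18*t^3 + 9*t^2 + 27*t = d*(36*t^2 + 144*t + 108) - 18*t^3 - 45*t^2 + 54*t + 81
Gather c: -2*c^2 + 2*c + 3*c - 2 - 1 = -2*c^2 + 5*c - 3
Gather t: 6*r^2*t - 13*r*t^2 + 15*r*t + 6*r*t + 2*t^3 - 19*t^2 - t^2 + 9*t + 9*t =2*t^3 + t^2*(-13*r - 20) + t*(6*r^2 + 21*r + 18)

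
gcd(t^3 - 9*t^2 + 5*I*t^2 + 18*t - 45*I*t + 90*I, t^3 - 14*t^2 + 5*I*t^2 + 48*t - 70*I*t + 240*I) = t^2 + t*(-6 + 5*I) - 30*I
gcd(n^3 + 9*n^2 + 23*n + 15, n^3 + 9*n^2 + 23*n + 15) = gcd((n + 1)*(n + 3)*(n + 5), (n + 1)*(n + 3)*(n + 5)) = n^3 + 9*n^2 + 23*n + 15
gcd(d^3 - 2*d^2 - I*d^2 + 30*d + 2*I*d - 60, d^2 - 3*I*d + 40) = d + 5*I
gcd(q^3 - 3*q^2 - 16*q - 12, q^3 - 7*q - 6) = q^2 + 3*q + 2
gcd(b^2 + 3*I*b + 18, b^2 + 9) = b - 3*I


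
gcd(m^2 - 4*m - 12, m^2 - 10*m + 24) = m - 6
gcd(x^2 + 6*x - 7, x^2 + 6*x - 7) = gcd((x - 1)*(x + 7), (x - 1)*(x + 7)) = x^2 + 6*x - 7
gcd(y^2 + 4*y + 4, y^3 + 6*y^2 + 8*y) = y + 2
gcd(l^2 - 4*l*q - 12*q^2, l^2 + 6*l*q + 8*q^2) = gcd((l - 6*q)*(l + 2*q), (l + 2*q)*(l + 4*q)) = l + 2*q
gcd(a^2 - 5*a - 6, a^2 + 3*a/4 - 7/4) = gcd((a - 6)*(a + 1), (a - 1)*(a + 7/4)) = 1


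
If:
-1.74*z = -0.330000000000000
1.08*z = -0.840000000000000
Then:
No Solution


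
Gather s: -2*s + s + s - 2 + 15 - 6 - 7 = 0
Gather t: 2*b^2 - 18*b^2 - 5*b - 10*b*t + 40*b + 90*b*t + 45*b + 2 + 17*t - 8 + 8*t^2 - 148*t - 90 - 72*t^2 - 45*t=-16*b^2 + 80*b - 64*t^2 + t*(80*b - 176) - 96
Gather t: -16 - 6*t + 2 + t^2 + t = t^2 - 5*t - 14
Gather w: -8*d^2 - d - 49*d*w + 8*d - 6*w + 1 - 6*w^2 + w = -8*d^2 + 7*d - 6*w^2 + w*(-49*d - 5) + 1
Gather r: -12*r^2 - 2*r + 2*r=-12*r^2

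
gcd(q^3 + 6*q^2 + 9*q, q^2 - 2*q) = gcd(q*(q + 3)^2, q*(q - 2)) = q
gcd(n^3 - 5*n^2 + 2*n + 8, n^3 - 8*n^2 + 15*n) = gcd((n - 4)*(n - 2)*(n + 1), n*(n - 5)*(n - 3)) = 1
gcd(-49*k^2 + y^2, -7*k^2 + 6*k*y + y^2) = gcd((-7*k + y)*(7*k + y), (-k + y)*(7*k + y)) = 7*k + y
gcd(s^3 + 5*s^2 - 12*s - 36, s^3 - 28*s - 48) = s + 2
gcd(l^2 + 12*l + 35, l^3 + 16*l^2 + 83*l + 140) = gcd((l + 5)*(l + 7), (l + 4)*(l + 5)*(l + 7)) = l^2 + 12*l + 35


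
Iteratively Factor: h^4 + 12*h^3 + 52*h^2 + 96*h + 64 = (h + 4)*(h^3 + 8*h^2 + 20*h + 16) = (h + 2)*(h + 4)*(h^2 + 6*h + 8) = (h + 2)^2*(h + 4)*(h + 4)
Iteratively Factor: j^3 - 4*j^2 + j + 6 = (j - 3)*(j^2 - j - 2) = (j - 3)*(j + 1)*(j - 2)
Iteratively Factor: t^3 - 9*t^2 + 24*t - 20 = (t - 2)*(t^2 - 7*t + 10) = (t - 5)*(t - 2)*(t - 2)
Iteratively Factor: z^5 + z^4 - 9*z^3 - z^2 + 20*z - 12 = (z + 2)*(z^4 - z^3 - 7*z^2 + 13*z - 6) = (z + 2)*(z + 3)*(z^3 - 4*z^2 + 5*z - 2) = (z - 1)*(z + 2)*(z + 3)*(z^2 - 3*z + 2) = (z - 2)*(z - 1)*(z + 2)*(z + 3)*(z - 1)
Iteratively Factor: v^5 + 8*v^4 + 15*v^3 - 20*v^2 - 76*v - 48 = (v + 3)*(v^4 + 5*v^3 - 20*v - 16) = (v - 2)*(v + 3)*(v^3 + 7*v^2 + 14*v + 8) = (v - 2)*(v + 2)*(v + 3)*(v^2 + 5*v + 4) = (v - 2)*(v + 2)*(v + 3)*(v + 4)*(v + 1)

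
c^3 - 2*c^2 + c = c*(c - 1)^2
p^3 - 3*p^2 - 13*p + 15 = (p - 5)*(p - 1)*(p + 3)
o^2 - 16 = (o - 4)*(o + 4)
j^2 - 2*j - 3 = (j - 3)*(j + 1)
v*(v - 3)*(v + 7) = v^3 + 4*v^2 - 21*v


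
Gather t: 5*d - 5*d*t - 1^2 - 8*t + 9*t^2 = 5*d + 9*t^2 + t*(-5*d - 8) - 1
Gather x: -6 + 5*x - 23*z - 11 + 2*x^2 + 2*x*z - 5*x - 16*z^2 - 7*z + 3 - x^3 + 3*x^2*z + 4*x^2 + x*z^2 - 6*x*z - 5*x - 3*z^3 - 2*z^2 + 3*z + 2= -x^3 + x^2*(3*z + 6) + x*(z^2 - 4*z - 5) - 3*z^3 - 18*z^2 - 27*z - 12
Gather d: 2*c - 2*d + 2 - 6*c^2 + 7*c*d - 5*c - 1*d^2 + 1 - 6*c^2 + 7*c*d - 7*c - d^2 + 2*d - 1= -12*c^2 + 14*c*d - 10*c - 2*d^2 + 2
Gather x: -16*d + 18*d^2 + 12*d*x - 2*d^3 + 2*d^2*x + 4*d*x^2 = -2*d^3 + 18*d^2 + 4*d*x^2 - 16*d + x*(2*d^2 + 12*d)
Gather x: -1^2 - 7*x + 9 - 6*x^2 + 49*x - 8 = -6*x^2 + 42*x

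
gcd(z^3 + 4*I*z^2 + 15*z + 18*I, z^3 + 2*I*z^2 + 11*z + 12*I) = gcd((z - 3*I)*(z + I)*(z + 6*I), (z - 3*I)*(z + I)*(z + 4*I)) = z^2 - 2*I*z + 3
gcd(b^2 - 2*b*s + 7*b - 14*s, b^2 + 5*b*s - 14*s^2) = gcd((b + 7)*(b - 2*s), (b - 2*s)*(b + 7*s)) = -b + 2*s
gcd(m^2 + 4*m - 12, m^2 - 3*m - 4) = 1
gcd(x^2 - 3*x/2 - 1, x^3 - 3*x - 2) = x - 2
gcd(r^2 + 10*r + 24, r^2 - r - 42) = r + 6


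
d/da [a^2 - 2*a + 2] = 2*a - 2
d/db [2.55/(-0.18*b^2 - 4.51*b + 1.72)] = (0.918*b + 11.5005)/(0.18*b^2 + 4.51*b - 1.72)^2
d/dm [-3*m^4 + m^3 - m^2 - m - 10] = -12*m^3 + 3*m^2 - 2*m - 1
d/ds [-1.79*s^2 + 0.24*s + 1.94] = 0.24 - 3.58*s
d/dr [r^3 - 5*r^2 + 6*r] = 3*r^2 - 10*r + 6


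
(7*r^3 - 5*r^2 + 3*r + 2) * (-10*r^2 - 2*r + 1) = -70*r^5 + 36*r^4 - 13*r^3 - 31*r^2 - r + 2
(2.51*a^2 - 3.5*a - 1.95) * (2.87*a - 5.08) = 7.2037*a^3 - 22.7958*a^2 + 12.1835*a + 9.906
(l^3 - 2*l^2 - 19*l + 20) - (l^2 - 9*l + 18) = l^3 - 3*l^2 - 10*l + 2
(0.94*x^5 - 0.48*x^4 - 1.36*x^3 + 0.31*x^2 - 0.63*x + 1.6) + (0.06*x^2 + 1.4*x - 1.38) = 0.94*x^5 - 0.48*x^4 - 1.36*x^3 + 0.37*x^2 + 0.77*x + 0.22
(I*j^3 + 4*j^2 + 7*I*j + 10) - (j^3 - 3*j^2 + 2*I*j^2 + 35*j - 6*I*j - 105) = -j^3 + I*j^3 + 7*j^2 - 2*I*j^2 - 35*j + 13*I*j + 115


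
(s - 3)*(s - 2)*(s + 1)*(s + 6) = s^4 + 2*s^3 - 23*s^2 + 12*s + 36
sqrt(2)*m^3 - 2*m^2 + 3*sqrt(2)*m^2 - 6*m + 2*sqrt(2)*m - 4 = (m + 2)*(m - sqrt(2))*(sqrt(2)*m + sqrt(2))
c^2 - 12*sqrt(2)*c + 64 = (c - 8*sqrt(2))*(c - 4*sqrt(2))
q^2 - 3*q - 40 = (q - 8)*(q + 5)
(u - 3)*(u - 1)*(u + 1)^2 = u^4 - 2*u^3 - 4*u^2 + 2*u + 3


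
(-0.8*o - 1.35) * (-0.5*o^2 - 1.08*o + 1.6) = 0.4*o^3 + 1.539*o^2 + 0.178*o - 2.16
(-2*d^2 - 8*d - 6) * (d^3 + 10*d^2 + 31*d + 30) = -2*d^5 - 28*d^4 - 148*d^3 - 368*d^2 - 426*d - 180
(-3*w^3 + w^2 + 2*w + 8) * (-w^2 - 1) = 3*w^5 - w^4 + w^3 - 9*w^2 - 2*w - 8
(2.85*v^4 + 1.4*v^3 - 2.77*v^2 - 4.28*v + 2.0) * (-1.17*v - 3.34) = -3.3345*v^5 - 11.157*v^4 - 1.4351*v^3 + 14.2594*v^2 + 11.9552*v - 6.68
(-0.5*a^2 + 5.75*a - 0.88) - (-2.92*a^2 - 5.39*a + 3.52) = 2.42*a^2 + 11.14*a - 4.4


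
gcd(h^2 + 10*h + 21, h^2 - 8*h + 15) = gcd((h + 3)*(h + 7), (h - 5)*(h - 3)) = 1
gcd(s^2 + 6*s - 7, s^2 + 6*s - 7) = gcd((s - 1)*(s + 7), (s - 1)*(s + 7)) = s^2 + 6*s - 7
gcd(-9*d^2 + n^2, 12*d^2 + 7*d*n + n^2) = 3*d + n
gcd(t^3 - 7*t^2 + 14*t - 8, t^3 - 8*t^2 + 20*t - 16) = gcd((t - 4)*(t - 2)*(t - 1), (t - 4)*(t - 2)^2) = t^2 - 6*t + 8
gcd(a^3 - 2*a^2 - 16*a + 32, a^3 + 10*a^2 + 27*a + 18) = 1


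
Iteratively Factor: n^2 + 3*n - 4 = (n + 4)*(n - 1)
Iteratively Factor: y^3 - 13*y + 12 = (y - 3)*(y^2 + 3*y - 4) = (y - 3)*(y + 4)*(y - 1)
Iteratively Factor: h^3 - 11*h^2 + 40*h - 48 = (h - 4)*(h^2 - 7*h + 12) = (h - 4)^2*(h - 3)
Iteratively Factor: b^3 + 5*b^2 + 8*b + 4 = (b + 1)*(b^2 + 4*b + 4) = (b + 1)*(b + 2)*(b + 2)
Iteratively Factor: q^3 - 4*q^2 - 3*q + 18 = (q - 3)*(q^2 - q - 6) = (q - 3)*(q + 2)*(q - 3)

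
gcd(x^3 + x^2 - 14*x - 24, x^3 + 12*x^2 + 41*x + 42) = x^2 + 5*x + 6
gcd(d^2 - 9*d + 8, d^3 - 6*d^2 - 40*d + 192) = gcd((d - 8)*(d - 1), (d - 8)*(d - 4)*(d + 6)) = d - 8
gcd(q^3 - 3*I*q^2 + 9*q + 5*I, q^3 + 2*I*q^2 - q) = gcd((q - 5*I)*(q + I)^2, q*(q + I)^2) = q^2 + 2*I*q - 1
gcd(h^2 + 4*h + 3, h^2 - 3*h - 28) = 1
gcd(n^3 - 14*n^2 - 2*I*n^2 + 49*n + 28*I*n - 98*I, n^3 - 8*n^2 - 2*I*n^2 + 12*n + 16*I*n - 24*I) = n - 2*I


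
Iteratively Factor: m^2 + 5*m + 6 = (m + 3)*(m + 2)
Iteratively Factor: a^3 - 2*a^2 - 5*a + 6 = (a - 1)*(a^2 - a - 6) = (a - 3)*(a - 1)*(a + 2)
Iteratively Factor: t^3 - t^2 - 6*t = (t)*(t^2 - t - 6) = t*(t - 3)*(t + 2)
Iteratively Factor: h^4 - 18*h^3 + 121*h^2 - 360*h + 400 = (h - 5)*(h^3 - 13*h^2 + 56*h - 80) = (h - 5)*(h - 4)*(h^2 - 9*h + 20) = (h - 5)^2*(h - 4)*(h - 4)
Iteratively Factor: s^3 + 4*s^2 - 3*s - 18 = (s + 3)*(s^2 + s - 6) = (s + 3)^2*(s - 2)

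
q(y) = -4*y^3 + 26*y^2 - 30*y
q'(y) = -12*y^2 + 52*y - 30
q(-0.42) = 17.48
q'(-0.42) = -53.96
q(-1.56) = 125.26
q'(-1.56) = -140.32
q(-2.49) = 297.66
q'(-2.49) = -233.88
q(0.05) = -1.44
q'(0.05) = -27.43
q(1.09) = -6.99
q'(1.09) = 12.42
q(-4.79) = 1179.86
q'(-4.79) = -554.41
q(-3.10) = 462.02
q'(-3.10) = -306.52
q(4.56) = 24.56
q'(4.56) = -42.40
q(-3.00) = 432.00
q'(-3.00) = -294.00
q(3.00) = 36.00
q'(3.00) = 18.00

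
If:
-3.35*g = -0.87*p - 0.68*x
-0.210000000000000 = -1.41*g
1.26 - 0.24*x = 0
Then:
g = 0.15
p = -3.53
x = 5.25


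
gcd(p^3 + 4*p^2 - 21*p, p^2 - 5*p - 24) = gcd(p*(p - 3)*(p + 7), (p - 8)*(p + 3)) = 1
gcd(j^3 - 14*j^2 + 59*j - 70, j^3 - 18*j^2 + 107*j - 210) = j^2 - 12*j + 35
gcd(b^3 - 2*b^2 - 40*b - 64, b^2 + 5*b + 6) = b + 2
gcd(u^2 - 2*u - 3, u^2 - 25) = 1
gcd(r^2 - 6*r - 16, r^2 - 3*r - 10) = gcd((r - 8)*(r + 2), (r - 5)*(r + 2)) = r + 2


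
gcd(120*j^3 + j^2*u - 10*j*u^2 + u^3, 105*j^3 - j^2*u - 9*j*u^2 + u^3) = -15*j^2 - 2*j*u + u^2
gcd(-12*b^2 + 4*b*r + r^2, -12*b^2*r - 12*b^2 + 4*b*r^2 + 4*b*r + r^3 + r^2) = -12*b^2 + 4*b*r + r^2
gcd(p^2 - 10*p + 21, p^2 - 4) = 1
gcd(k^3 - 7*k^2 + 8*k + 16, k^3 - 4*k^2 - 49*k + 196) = k - 4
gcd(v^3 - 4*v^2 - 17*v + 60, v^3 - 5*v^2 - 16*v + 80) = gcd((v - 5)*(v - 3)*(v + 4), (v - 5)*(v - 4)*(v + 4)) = v^2 - v - 20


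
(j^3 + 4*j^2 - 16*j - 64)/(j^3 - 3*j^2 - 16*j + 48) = (j + 4)/(j - 3)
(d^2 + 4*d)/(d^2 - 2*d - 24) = d/(d - 6)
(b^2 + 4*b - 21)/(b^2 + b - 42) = (b - 3)/(b - 6)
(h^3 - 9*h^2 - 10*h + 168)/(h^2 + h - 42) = (h^2 - 3*h - 28)/(h + 7)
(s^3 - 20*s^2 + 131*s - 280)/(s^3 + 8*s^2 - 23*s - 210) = (s^2 - 15*s + 56)/(s^2 + 13*s + 42)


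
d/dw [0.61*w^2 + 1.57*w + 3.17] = 1.22*w + 1.57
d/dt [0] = 0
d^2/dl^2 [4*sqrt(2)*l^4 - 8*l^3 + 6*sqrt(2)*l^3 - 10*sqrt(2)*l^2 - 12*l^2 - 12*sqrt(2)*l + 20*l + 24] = 48*sqrt(2)*l^2 - 48*l + 36*sqrt(2)*l - 20*sqrt(2) - 24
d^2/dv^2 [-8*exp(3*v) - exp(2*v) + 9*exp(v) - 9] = (-72*exp(2*v) - 4*exp(v) + 9)*exp(v)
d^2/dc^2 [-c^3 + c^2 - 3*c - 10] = 2 - 6*c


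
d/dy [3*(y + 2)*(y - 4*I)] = 6*y + 6 - 12*I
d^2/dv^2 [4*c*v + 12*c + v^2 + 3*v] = 2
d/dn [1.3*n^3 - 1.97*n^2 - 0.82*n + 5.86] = 3.9*n^2 - 3.94*n - 0.82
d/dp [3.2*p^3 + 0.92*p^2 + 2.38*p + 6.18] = 9.6*p^2 + 1.84*p + 2.38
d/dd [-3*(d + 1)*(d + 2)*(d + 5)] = -9*d^2 - 48*d - 51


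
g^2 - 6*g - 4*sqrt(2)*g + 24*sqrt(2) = (g - 6)*(g - 4*sqrt(2))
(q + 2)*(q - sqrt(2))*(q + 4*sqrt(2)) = q^3 + 2*q^2 + 3*sqrt(2)*q^2 - 8*q + 6*sqrt(2)*q - 16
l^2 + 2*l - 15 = (l - 3)*(l + 5)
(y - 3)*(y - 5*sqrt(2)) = y^2 - 5*sqrt(2)*y - 3*y + 15*sqrt(2)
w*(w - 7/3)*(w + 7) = w^3 + 14*w^2/3 - 49*w/3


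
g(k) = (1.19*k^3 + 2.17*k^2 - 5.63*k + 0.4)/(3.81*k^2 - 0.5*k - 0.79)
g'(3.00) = 0.47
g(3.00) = 1.10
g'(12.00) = 0.32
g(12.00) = 4.25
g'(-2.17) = 0.64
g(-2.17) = 0.59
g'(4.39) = 0.38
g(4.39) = 1.68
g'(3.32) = 0.44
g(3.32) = 1.24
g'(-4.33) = 0.39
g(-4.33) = -0.43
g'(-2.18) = 0.64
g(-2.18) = 0.58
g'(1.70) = 0.87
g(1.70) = 0.31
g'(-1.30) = 1.47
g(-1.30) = 1.39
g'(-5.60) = 0.36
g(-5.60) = -0.90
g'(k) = (0.5 - 7.62*k)*(1.19*k^3 + 2.17*k^2 - 5.63*k + 0.4)/(3.81*k^2 - 0.5*k - 0.79)^2 + (3.57*k^2 + 4.34*k - 5.63)/(3.81*k^2 - 0.5*k - 0.79)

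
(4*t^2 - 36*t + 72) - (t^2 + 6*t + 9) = 3*t^2 - 42*t + 63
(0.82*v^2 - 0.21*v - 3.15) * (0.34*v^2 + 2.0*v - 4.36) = 0.2788*v^4 + 1.5686*v^3 - 5.0662*v^2 - 5.3844*v + 13.734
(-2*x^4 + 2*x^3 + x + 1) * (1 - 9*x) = 18*x^5 - 20*x^4 + 2*x^3 - 9*x^2 - 8*x + 1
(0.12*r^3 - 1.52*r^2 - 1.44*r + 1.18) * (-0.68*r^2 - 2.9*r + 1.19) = -0.0816*r^5 + 0.6856*r^4 + 5.53*r^3 + 1.5648*r^2 - 5.1356*r + 1.4042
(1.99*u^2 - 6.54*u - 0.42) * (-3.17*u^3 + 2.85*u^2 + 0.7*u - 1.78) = -6.3083*u^5 + 26.4033*u^4 - 15.9146*u^3 - 9.3172*u^2 + 11.3472*u + 0.7476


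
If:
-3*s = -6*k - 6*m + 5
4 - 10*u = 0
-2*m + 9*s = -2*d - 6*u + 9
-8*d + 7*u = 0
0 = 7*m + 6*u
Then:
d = 7/20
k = 1847/1260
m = -12/35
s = 73/126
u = 2/5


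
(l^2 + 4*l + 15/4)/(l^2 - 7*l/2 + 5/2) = (4*l^2 + 16*l + 15)/(2*(2*l^2 - 7*l + 5))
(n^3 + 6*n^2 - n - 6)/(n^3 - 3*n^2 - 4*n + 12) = (n^3 + 6*n^2 - n - 6)/(n^3 - 3*n^2 - 4*n + 12)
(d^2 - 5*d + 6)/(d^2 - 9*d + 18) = (d - 2)/(d - 6)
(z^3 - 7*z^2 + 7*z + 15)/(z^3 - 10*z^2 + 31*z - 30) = (z + 1)/(z - 2)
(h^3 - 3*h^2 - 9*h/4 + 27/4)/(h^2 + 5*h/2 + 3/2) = (2*h^2 - 9*h + 9)/(2*(h + 1))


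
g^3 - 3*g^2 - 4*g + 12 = (g - 3)*(g - 2)*(g + 2)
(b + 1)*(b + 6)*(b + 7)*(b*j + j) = b^4*j + 15*b^3*j + 69*b^2*j + 97*b*j + 42*j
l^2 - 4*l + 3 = (l - 3)*(l - 1)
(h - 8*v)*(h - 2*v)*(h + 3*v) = h^3 - 7*h^2*v - 14*h*v^2 + 48*v^3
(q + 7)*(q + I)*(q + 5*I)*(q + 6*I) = q^4 + 7*q^3 + 12*I*q^3 - 41*q^2 + 84*I*q^2 - 287*q - 30*I*q - 210*I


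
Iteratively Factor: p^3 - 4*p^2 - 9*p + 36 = (p - 3)*(p^2 - p - 12) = (p - 4)*(p - 3)*(p + 3)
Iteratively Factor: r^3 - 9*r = (r + 3)*(r^2 - 3*r) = r*(r + 3)*(r - 3)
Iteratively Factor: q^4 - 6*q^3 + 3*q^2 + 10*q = (q - 5)*(q^3 - q^2 - 2*q) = (q - 5)*(q + 1)*(q^2 - 2*q) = (q - 5)*(q - 2)*(q + 1)*(q)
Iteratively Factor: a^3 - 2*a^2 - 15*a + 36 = (a + 4)*(a^2 - 6*a + 9) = (a - 3)*(a + 4)*(a - 3)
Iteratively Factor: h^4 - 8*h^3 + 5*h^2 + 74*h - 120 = (h + 3)*(h^3 - 11*h^2 + 38*h - 40) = (h - 2)*(h + 3)*(h^2 - 9*h + 20) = (h - 5)*(h - 2)*(h + 3)*(h - 4)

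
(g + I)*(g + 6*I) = g^2 + 7*I*g - 6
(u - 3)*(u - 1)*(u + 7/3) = u^3 - 5*u^2/3 - 19*u/3 + 7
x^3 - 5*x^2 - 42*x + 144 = (x - 8)*(x - 3)*(x + 6)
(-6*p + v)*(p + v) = -6*p^2 - 5*p*v + v^2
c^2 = c^2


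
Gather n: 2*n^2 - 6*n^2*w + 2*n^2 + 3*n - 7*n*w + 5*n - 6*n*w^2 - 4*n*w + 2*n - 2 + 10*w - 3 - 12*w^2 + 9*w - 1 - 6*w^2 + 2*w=n^2*(4 - 6*w) + n*(-6*w^2 - 11*w + 10) - 18*w^2 + 21*w - 6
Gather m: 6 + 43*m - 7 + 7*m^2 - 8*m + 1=7*m^2 + 35*m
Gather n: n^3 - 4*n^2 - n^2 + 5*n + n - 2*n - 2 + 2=n^3 - 5*n^2 + 4*n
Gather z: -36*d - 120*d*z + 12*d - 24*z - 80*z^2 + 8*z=-24*d - 80*z^2 + z*(-120*d - 16)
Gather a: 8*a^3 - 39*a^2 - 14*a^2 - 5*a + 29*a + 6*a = 8*a^3 - 53*a^2 + 30*a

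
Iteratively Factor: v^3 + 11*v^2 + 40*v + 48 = (v + 4)*(v^2 + 7*v + 12) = (v + 3)*(v + 4)*(v + 4)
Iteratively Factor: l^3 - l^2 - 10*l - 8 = (l + 1)*(l^2 - 2*l - 8) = (l - 4)*(l + 1)*(l + 2)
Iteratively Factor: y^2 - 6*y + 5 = (y - 5)*(y - 1)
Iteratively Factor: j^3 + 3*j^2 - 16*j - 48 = (j + 4)*(j^2 - j - 12) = (j - 4)*(j + 4)*(j + 3)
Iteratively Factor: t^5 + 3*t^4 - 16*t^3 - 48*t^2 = (t + 3)*(t^4 - 16*t^2) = t*(t + 3)*(t^3 - 16*t) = t^2*(t + 3)*(t^2 - 16) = t^2*(t + 3)*(t + 4)*(t - 4)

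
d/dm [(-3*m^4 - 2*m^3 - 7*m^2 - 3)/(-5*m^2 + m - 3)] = (30*m^5 + m^4 + 32*m^3 + 11*m^2 + 12*m + 3)/(25*m^4 - 10*m^3 + 31*m^2 - 6*m + 9)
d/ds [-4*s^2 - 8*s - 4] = -8*s - 8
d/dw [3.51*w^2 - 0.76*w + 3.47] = 7.02*w - 0.76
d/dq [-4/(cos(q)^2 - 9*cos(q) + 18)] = 4*(9 - 2*cos(q))*sin(q)/(cos(q)^2 - 9*cos(q) + 18)^2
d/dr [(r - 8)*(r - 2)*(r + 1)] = 3*r^2 - 18*r + 6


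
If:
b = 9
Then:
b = 9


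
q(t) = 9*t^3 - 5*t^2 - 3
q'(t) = 27*t^2 - 10*t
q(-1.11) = -21.47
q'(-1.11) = 44.37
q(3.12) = 221.67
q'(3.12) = 231.63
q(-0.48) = -5.15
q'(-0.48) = 11.02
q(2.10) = 58.30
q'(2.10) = 98.07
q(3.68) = 377.81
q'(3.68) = 328.84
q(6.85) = 2655.16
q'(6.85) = 1198.41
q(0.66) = -2.59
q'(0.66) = 5.16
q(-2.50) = -174.88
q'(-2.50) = 193.75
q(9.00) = 6153.00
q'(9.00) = 2097.00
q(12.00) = 14829.00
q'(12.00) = 3768.00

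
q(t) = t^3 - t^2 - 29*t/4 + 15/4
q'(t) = 3*t^2 - 2*t - 29/4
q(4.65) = 48.96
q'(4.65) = 48.32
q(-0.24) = 5.42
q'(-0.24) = -6.60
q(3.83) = 17.50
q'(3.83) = 29.10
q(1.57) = -6.23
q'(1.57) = -3.00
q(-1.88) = 7.20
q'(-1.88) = 7.11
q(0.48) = 0.15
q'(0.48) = -7.52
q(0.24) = 1.97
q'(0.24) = -7.56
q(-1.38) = 9.22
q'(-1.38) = 1.22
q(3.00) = 0.00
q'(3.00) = 13.75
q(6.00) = 140.25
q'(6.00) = 88.75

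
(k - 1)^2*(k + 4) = k^3 + 2*k^2 - 7*k + 4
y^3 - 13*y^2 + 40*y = y*(y - 8)*(y - 5)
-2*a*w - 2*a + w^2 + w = (-2*a + w)*(w + 1)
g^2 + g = g*(g + 1)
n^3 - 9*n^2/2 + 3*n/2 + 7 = (n - 7/2)*(n - 2)*(n + 1)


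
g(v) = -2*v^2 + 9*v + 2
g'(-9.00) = 45.00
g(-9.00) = -241.00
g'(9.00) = -27.00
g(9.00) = -79.00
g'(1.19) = 4.24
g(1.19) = 9.88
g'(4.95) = -10.80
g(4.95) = -2.46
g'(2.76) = -2.04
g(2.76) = 11.60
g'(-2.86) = 20.44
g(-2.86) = -40.10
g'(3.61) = -5.44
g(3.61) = 8.43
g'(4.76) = -10.04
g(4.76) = -0.48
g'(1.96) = 1.16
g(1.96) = 11.96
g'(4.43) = -8.72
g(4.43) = 2.62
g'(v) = 9 - 4*v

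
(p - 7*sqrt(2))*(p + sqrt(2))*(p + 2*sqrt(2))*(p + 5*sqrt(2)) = p^4 + sqrt(2)*p^3 - 78*p^2 - 218*sqrt(2)*p - 280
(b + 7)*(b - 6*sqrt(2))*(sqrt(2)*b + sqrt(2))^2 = 2*b^4 - 12*sqrt(2)*b^3 + 18*b^3 - 108*sqrt(2)*b^2 + 30*b^2 - 180*sqrt(2)*b + 14*b - 84*sqrt(2)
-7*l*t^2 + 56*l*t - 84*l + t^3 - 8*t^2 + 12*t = (-7*l + t)*(t - 6)*(t - 2)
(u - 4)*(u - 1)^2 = u^3 - 6*u^2 + 9*u - 4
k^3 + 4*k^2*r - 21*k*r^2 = k*(k - 3*r)*(k + 7*r)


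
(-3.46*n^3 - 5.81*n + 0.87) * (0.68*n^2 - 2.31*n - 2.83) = -2.3528*n^5 + 7.9926*n^4 + 5.841*n^3 + 14.0127*n^2 + 14.4326*n - 2.4621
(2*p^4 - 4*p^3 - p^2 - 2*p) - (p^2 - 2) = 2*p^4 - 4*p^3 - 2*p^2 - 2*p + 2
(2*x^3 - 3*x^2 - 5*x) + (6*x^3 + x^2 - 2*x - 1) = 8*x^3 - 2*x^2 - 7*x - 1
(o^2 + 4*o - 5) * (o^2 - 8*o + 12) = o^4 - 4*o^3 - 25*o^2 + 88*o - 60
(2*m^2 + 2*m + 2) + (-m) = 2*m^2 + m + 2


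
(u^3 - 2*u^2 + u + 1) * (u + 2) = u^4 - 3*u^2 + 3*u + 2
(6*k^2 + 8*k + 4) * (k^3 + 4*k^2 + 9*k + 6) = 6*k^5 + 32*k^4 + 90*k^3 + 124*k^2 + 84*k + 24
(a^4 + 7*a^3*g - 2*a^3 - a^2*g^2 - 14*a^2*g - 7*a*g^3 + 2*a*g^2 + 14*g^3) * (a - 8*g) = a^5 - a^4*g - 2*a^4 - 57*a^3*g^2 + 2*a^3*g + a^2*g^3 + 114*a^2*g^2 + 56*a*g^4 - 2*a*g^3 - 112*g^4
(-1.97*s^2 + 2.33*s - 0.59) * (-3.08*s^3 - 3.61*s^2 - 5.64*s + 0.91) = 6.0676*s^5 - 0.0647000000000002*s^4 + 4.5167*s^3 - 12.804*s^2 + 5.4479*s - 0.5369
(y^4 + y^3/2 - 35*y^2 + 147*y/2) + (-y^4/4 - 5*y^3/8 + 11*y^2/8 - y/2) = 3*y^4/4 - y^3/8 - 269*y^2/8 + 73*y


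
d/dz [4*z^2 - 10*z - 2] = 8*z - 10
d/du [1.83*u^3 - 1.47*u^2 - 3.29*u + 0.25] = 5.49*u^2 - 2.94*u - 3.29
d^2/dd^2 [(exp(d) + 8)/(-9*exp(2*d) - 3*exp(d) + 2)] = (-81*exp(4*d) - 2565*exp(3*d) - 756*exp(2*d) - 654*exp(d) - 52)*exp(d)/(729*exp(6*d) + 729*exp(5*d) - 243*exp(4*d) - 297*exp(3*d) + 54*exp(2*d) + 36*exp(d) - 8)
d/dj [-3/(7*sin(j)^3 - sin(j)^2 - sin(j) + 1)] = 3*(21*sin(j)^2 - 2*sin(j) - 1)*cos(j)/(7*sin(j)^3 - sin(j)^2 - sin(j) + 1)^2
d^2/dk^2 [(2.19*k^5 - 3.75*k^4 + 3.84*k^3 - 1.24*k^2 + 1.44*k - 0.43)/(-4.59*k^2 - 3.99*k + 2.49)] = (-276.834834*k^7 - 483.715314*k^6 + 444.222144*k^5 + 753.78357*k^4 - 1183.807332*k^3 + 647.297406*k^2 - 194.34735*k + 10.283472)/(96.702579*k^6 + 252.185157*k^5 + 61.84107*k^4 - 210.091455*k^3 - 33.54777*k^2 + 74.215197*k - 15.438249)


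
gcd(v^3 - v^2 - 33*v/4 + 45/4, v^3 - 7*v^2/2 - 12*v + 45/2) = v^2 + 3*v/2 - 9/2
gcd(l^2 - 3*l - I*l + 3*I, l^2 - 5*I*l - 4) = l - I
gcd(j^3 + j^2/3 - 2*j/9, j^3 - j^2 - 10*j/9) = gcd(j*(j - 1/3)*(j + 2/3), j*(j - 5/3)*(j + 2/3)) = j^2 + 2*j/3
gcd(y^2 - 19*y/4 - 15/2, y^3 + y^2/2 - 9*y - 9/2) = 1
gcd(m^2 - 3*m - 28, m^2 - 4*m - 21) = m - 7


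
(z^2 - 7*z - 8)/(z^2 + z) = (z - 8)/z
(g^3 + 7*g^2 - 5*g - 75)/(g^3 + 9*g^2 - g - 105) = (g + 5)/(g + 7)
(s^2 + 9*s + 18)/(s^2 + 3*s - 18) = (s + 3)/(s - 3)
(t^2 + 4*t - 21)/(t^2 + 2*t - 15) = (t + 7)/(t + 5)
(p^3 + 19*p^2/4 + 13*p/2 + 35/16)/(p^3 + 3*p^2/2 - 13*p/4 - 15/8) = (4*p + 7)/(2*(2*p - 3))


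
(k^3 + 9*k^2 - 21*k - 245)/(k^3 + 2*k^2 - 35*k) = (k + 7)/k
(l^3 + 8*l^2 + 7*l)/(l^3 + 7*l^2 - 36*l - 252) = l*(l + 1)/(l^2 - 36)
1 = 1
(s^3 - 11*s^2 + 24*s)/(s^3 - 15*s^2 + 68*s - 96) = s/(s - 4)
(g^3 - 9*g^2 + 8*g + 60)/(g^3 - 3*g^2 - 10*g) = (g - 6)/g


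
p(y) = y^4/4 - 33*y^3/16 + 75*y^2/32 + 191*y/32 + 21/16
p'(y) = y^3 - 99*y^2/16 + 75*y/16 + 191/32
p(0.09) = 1.87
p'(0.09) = 6.34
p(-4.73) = 368.92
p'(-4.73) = -260.46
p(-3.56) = 142.98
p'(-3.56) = -134.25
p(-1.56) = 7.02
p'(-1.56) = -20.20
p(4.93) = -11.75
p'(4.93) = -1.49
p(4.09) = -6.22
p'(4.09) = -9.95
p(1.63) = 10.10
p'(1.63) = 1.50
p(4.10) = -6.32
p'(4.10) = -9.90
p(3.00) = 4.88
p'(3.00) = -8.66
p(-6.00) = 819.38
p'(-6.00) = -460.91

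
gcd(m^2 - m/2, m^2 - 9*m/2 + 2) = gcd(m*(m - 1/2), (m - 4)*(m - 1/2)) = m - 1/2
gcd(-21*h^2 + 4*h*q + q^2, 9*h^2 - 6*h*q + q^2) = -3*h + q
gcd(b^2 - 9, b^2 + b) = 1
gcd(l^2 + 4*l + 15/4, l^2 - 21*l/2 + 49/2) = 1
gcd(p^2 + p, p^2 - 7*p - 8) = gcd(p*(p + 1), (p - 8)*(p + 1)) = p + 1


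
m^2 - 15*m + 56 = (m - 8)*(m - 7)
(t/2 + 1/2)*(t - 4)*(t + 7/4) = t^3/2 - 5*t^2/8 - 37*t/8 - 7/2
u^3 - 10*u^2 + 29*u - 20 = (u - 5)*(u - 4)*(u - 1)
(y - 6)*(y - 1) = y^2 - 7*y + 6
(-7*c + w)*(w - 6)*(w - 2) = -7*c*w^2 + 56*c*w - 84*c + w^3 - 8*w^2 + 12*w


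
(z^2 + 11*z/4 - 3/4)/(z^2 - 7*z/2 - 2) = (-4*z^2 - 11*z + 3)/(2*(-2*z^2 + 7*z + 4))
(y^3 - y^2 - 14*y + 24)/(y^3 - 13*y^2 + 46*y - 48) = (y + 4)/(y - 8)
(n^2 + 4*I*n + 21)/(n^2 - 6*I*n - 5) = (n^2 + 4*I*n + 21)/(n^2 - 6*I*n - 5)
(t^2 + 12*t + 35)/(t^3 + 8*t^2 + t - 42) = (t + 5)/(t^2 + t - 6)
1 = 1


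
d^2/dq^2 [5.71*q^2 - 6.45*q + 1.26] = 11.4200000000000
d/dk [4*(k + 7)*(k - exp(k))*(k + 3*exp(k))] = 4*(1 - exp(k))*(k + 7)*(k + 3*exp(k)) + 4*(k + 7)*(k - exp(k))*(3*exp(k) + 1) + 4*(k - exp(k))*(k + 3*exp(k))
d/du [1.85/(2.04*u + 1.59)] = -3.774/(2.04*u + 1.59)^2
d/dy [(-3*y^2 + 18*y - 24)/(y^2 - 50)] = 6*(-3*y^2 + 58*y - 150)/(y^4 - 100*y^2 + 2500)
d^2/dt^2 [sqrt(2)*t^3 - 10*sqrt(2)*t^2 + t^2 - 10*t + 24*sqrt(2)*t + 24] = 6*sqrt(2)*t - 20*sqrt(2) + 2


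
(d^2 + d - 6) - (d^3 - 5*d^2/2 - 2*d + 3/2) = -d^3 + 7*d^2/2 + 3*d - 15/2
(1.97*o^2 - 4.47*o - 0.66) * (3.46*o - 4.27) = 6.8162*o^3 - 23.8781*o^2 + 16.8033*o + 2.8182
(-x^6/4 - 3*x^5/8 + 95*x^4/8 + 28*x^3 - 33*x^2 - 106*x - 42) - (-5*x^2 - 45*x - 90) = -x^6/4 - 3*x^5/8 + 95*x^4/8 + 28*x^3 - 28*x^2 - 61*x + 48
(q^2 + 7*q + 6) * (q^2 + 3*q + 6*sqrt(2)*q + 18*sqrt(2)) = q^4 + 6*sqrt(2)*q^3 + 10*q^3 + 27*q^2 + 60*sqrt(2)*q^2 + 18*q + 162*sqrt(2)*q + 108*sqrt(2)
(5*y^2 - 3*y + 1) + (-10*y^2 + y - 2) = -5*y^2 - 2*y - 1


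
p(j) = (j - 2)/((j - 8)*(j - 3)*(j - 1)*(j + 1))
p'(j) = -(j - 2)/((j - 8)*(j - 3)*(j - 1)*(j + 1)^2) - (j - 2)/((j - 8)*(j - 3)*(j - 1)^2*(j + 1)) + 1/((j - 8)*(j - 3)*(j - 1)*(j + 1)) - (j - 2)/((j - 8)*(j - 3)^2*(j - 1)*(j + 1)) - (j - 2)/((j - 8)^2*(j - 3)*(j - 1)*(j + 1)) = (-3*j^4 + 30*j^3 - 89*j^2 + 92*j - 2)/(j^8 - 22*j^7 + 167*j^6 - 484*j^5 + 239*j^4 + 1034*j^3 - 983*j^2 - 528*j + 576)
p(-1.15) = -0.26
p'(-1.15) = -1.84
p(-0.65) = 0.15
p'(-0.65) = -0.33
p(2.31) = 0.02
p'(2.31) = 0.07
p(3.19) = -0.14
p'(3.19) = 0.70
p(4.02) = -0.03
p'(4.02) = 0.03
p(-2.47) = -0.02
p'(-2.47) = -0.02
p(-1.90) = -0.03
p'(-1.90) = -0.05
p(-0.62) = 0.14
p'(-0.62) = -0.27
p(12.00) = 0.00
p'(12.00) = 0.00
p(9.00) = 0.01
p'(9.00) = -0.02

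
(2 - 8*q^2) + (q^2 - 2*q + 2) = -7*q^2 - 2*q + 4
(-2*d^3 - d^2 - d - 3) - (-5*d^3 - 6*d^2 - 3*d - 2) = 3*d^3 + 5*d^2 + 2*d - 1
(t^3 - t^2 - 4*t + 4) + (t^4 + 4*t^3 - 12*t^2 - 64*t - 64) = t^4 + 5*t^3 - 13*t^2 - 68*t - 60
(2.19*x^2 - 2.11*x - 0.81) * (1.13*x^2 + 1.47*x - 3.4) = 2.4747*x^4 + 0.835*x^3 - 11.463*x^2 + 5.9833*x + 2.754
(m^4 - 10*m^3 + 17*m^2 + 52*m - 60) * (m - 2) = m^5 - 12*m^4 + 37*m^3 + 18*m^2 - 164*m + 120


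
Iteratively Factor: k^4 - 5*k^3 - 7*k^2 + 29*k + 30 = (k + 1)*(k^3 - 6*k^2 - k + 30) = (k + 1)*(k + 2)*(k^2 - 8*k + 15) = (k - 3)*(k + 1)*(k + 2)*(k - 5)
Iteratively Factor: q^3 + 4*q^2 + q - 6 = (q + 2)*(q^2 + 2*q - 3) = (q - 1)*(q + 2)*(q + 3)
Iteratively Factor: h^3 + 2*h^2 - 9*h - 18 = (h - 3)*(h^2 + 5*h + 6) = (h - 3)*(h + 2)*(h + 3)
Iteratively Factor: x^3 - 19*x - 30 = (x + 2)*(x^2 - 2*x - 15) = (x + 2)*(x + 3)*(x - 5)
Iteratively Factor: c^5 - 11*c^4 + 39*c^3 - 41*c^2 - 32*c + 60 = (c - 3)*(c^4 - 8*c^3 + 15*c^2 + 4*c - 20) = (c - 3)*(c + 1)*(c^3 - 9*c^2 + 24*c - 20) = (c - 3)*(c - 2)*(c + 1)*(c^2 - 7*c + 10) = (c - 3)*(c - 2)^2*(c + 1)*(c - 5)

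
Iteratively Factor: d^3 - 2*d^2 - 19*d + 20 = (d + 4)*(d^2 - 6*d + 5) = (d - 1)*(d + 4)*(d - 5)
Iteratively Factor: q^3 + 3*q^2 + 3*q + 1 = (q + 1)*(q^2 + 2*q + 1) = (q + 1)^2*(q + 1)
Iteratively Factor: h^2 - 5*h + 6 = (h - 3)*(h - 2)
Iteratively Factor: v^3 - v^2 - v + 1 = (v - 1)*(v^2 - 1) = (v - 1)*(v + 1)*(v - 1)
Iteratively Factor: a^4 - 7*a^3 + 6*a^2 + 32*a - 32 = (a - 4)*(a^3 - 3*a^2 - 6*a + 8) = (a - 4)*(a - 1)*(a^2 - 2*a - 8) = (a - 4)*(a - 1)*(a + 2)*(a - 4)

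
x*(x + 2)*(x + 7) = x^3 + 9*x^2 + 14*x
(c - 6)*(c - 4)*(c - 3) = c^3 - 13*c^2 + 54*c - 72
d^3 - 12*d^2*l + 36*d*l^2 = d*(d - 6*l)^2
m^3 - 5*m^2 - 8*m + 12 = (m - 6)*(m - 1)*(m + 2)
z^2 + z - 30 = (z - 5)*(z + 6)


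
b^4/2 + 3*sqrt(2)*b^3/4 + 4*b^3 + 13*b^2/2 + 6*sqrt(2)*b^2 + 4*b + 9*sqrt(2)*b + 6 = (b/2 + sqrt(2)/2)*(b + 2)*(b + 6)*(b + sqrt(2)/2)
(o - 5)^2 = o^2 - 10*o + 25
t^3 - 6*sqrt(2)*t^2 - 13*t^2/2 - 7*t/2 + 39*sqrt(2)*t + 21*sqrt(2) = (t - 7)*(t + 1/2)*(t - 6*sqrt(2))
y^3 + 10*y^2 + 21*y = y*(y + 3)*(y + 7)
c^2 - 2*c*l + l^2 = (-c + l)^2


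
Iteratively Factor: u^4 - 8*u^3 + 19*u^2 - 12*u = (u - 3)*(u^3 - 5*u^2 + 4*u) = (u - 3)*(u - 1)*(u^2 - 4*u) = (u - 4)*(u - 3)*(u - 1)*(u)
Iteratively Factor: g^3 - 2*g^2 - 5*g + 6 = (g - 3)*(g^2 + g - 2) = (g - 3)*(g + 2)*(g - 1)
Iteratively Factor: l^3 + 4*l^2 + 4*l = (l + 2)*(l^2 + 2*l) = l*(l + 2)*(l + 2)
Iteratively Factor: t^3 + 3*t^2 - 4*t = (t)*(t^2 + 3*t - 4) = t*(t - 1)*(t + 4)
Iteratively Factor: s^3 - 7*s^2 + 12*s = (s - 3)*(s^2 - 4*s) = s*(s - 3)*(s - 4)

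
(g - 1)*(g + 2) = g^2 + g - 2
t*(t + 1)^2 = t^3 + 2*t^2 + t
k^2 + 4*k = k*(k + 4)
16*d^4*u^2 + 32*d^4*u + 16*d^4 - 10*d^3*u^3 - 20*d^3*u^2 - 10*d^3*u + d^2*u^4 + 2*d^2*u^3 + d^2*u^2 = (-8*d + u)*(-2*d + u)*(d*u + d)^2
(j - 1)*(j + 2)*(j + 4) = j^3 + 5*j^2 + 2*j - 8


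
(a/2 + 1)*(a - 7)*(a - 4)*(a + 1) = a^4/2 - 4*a^3 - 3*a^2/2 + 31*a + 28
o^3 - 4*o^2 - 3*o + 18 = (o - 3)^2*(o + 2)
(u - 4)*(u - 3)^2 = u^3 - 10*u^2 + 33*u - 36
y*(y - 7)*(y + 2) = y^3 - 5*y^2 - 14*y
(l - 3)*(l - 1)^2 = l^3 - 5*l^2 + 7*l - 3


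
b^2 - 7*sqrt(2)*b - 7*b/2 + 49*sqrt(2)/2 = (b - 7/2)*(b - 7*sqrt(2))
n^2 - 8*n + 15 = (n - 5)*(n - 3)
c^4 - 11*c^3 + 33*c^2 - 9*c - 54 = (c - 6)*(c - 3)^2*(c + 1)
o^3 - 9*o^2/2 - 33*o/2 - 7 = (o - 7)*(o + 1/2)*(o + 2)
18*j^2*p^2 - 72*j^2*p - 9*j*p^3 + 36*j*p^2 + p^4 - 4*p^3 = p*(-6*j + p)*(-3*j + p)*(p - 4)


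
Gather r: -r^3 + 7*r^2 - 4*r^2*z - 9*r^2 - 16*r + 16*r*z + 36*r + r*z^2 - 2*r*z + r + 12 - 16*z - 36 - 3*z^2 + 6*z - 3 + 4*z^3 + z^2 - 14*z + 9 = -r^3 + r^2*(-4*z - 2) + r*(z^2 + 14*z + 21) + 4*z^3 - 2*z^2 - 24*z - 18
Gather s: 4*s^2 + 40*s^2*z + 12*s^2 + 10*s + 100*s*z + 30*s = s^2*(40*z + 16) + s*(100*z + 40)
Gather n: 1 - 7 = -6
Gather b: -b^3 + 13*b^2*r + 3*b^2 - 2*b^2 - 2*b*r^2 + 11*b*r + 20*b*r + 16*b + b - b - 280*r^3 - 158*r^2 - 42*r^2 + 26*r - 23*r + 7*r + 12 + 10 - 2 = -b^3 + b^2*(13*r + 1) + b*(-2*r^2 + 31*r + 16) - 280*r^3 - 200*r^2 + 10*r + 20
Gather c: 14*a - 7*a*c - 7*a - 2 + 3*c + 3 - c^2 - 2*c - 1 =7*a - c^2 + c*(1 - 7*a)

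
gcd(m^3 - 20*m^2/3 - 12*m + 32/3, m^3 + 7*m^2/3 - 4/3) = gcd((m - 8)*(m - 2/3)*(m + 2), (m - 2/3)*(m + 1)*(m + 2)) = m^2 + 4*m/3 - 4/3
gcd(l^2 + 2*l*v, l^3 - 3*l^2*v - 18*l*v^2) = l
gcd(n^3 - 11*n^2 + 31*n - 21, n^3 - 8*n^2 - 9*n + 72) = n - 3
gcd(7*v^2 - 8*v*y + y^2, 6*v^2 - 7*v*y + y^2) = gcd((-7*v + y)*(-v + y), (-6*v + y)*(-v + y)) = -v + y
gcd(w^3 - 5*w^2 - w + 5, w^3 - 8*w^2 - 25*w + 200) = w - 5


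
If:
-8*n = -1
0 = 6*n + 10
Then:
No Solution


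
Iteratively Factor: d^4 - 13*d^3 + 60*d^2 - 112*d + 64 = (d - 1)*(d^3 - 12*d^2 + 48*d - 64) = (d - 4)*(d - 1)*(d^2 - 8*d + 16) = (d - 4)^2*(d - 1)*(d - 4)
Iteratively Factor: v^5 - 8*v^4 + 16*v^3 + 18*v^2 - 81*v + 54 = (v - 1)*(v^4 - 7*v^3 + 9*v^2 + 27*v - 54) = (v - 3)*(v - 1)*(v^3 - 4*v^2 - 3*v + 18) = (v - 3)^2*(v - 1)*(v^2 - v - 6) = (v - 3)^3*(v - 1)*(v + 2)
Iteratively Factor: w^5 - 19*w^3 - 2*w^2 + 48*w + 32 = (w - 4)*(w^4 + 4*w^3 - 3*w^2 - 14*w - 8) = (w - 4)*(w + 1)*(w^3 + 3*w^2 - 6*w - 8) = (w - 4)*(w + 1)^2*(w^2 + 2*w - 8) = (w - 4)*(w + 1)^2*(w + 4)*(w - 2)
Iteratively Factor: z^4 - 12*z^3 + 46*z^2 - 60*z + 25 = (z - 5)*(z^3 - 7*z^2 + 11*z - 5) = (z - 5)*(z - 1)*(z^2 - 6*z + 5) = (z - 5)*(z - 1)^2*(z - 5)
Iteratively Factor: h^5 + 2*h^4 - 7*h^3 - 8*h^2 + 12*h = (h)*(h^4 + 2*h^3 - 7*h^2 - 8*h + 12) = h*(h + 2)*(h^3 - 7*h + 6) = h*(h - 2)*(h + 2)*(h^2 + 2*h - 3) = h*(h - 2)*(h - 1)*(h + 2)*(h + 3)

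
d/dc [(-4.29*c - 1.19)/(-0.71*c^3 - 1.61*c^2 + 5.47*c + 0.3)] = (-6.0918*c^3 - 9.4416*c^2 - 3.8318*c + 5.2223)/(0.5041*c^6 + 2.2862*c^5 - 5.1753*c^4 - 18.0394*c^3 + 28.9549*c^2 + 3.282*c + 0.09)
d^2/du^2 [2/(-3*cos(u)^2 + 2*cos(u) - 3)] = (-72*sin(u)^4 - 28*sin(u)^2 - 57*cos(u) + 9*cos(3*u) + 80)/(3*sin(u)^2 + 2*cos(u) - 6)^3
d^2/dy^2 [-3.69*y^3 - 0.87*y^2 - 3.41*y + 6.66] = -22.14*y - 1.74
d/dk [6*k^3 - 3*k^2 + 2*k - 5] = 18*k^2 - 6*k + 2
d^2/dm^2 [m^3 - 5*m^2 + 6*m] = 6*m - 10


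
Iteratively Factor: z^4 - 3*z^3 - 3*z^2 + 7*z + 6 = (z - 2)*(z^3 - z^2 - 5*z - 3) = (z - 2)*(z + 1)*(z^2 - 2*z - 3) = (z - 2)*(z + 1)^2*(z - 3)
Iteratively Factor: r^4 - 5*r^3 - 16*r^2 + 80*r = (r)*(r^3 - 5*r^2 - 16*r + 80) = r*(r + 4)*(r^2 - 9*r + 20) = r*(r - 4)*(r + 4)*(r - 5)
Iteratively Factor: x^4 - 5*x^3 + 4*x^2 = (x)*(x^3 - 5*x^2 + 4*x) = x*(x - 4)*(x^2 - x) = x^2*(x - 4)*(x - 1)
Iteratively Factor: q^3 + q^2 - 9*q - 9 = (q + 3)*(q^2 - 2*q - 3) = (q + 1)*(q + 3)*(q - 3)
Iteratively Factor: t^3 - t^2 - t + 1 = (t - 1)*(t^2 - 1) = (t - 1)*(t + 1)*(t - 1)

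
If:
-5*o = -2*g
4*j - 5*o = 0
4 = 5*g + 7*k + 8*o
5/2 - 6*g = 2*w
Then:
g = 5/12 - w/3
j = 5/24 - w/6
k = 41*w/105 + 1/12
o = 1/6 - 2*w/15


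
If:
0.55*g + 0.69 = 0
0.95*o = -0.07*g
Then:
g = -1.25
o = 0.09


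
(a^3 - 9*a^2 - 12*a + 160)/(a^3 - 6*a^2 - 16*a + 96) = (a^2 - 13*a + 40)/(a^2 - 10*a + 24)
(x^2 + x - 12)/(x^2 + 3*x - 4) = (x - 3)/(x - 1)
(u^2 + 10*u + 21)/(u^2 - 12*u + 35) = (u^2 + 10*u + 21)/(u^2 - 12*u + 35)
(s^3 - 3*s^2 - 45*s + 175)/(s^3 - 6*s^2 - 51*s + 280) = (s - 5)/(s - 8)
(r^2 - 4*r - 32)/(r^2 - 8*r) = (r + 4)/r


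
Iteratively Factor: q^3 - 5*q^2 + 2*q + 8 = (q + 1)*(q^2 - 6*q + 8) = (q - 4)*(q + 1)*(q - 2)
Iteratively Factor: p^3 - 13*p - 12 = (p + 3)*(p^2 - 3*p - 4) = (p - 4)*(p + 3)*(p + 1)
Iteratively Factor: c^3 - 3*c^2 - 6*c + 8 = (c - 1)*(c^2 - 2*c - 8) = (c - 4)*(c - 1)*(c + 2)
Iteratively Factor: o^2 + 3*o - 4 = (o - 1)*(o + 4)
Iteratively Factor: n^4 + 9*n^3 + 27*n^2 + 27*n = (n)*(n^3 + 9*n^2 + 27*n + 27) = n*(n + 3)*(n^2 + 6*n + 9) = n*(n + 3)^2*(n + 3)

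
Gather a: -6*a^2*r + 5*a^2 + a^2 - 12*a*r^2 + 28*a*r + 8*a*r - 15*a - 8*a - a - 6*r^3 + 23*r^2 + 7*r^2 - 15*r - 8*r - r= a^2*(6 - 6*r) + a*(-12*r^2 + 36*r - 24) - 6*r^3 + 30*r^2 - 24*r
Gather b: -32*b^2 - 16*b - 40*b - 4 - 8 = -32*b^2 - 56*b - 12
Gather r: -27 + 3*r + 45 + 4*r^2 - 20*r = 4*r^2 - 17*r + 18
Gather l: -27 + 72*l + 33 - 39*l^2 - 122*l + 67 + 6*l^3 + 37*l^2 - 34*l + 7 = 6*l^3 - 2*l^2 - 84*l + 80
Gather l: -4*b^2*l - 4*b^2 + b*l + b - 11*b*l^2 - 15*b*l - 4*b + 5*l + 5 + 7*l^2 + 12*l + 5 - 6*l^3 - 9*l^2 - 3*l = -4*b^2 - 3*b - 6*l^3 + l^2*(-11*b - 2) + l*(-4*b^2 - 14*b + 14) + 10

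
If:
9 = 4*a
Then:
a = 9/4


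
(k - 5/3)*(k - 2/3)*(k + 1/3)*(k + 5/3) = k^4 - k^3/3 - 3*k^2 + 25*k/27 + 50/81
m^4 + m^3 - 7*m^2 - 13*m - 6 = (m - 3)*(m + 1)^2*(m + 2)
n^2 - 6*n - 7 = (n - 7)*(n + 1)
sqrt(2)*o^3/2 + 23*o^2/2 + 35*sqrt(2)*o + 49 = (o + 7*sqrt(2)/2)*(o + 7*sqrt(2))*(sqrt(2)*o/2 + 1)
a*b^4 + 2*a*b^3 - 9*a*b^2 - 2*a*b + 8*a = (b - 2)*(b - 1)*(b + 4)*(a*b + a)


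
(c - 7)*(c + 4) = c^2 - 3*c - 28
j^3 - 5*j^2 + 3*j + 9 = (j - 3)^2*(j + 1)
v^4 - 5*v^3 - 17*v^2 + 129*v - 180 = (v - 4)*(v - 3)^2*(v + 5)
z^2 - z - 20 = (z - 5)*(z + 4)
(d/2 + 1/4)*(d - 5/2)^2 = d^3/2 - 9*d^2/4 + 15*d/8 + 25/16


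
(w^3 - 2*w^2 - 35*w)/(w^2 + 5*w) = w - 7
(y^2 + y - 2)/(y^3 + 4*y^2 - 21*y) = (y^2 + y - 2)/(y*(y^2 + 4*y - 21))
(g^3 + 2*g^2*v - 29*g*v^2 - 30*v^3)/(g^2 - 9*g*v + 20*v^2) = (-g^2 - 7*g*v - 6*v^2)/(-g + 4*v)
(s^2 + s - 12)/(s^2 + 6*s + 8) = (s - 3)/(s + 2)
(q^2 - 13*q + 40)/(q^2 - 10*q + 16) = (q - 5)/(q - 2)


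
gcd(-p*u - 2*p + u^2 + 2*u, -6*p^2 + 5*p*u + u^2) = p - u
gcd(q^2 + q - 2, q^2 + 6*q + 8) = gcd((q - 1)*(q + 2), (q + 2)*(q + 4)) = q + 2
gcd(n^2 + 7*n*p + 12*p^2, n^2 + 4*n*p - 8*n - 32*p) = n + 4*p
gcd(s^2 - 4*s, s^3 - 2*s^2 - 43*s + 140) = s - 4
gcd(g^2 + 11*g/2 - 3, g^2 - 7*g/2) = 1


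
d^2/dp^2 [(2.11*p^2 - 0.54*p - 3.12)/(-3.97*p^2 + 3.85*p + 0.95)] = (-47.4788179999999*p^3 + 247.296858*p^2 - 273.90618*p + 108.26791)/(62.570773*p^6 - 182.038395*p^5 + 131.61741*p^4 + 30.055025*p^3 - 31.49535*p^2 - 10.423875*p - 0.857375)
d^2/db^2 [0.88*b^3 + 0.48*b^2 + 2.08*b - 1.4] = 5.28*b + 0.96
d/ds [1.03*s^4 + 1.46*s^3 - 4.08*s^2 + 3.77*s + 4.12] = 4.12*s^3 + 4.38*s^2 - 8.16*s + 3.77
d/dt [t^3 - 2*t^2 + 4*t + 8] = 3*t^2 - 4*t + 4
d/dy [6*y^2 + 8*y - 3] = 12*y + 8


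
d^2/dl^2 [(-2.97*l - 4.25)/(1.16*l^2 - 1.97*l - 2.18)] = ((2.32*l - 1.97)*(2.97*l + 4.25)*(4.64*l - 3.94) + (20.6712*l - 1.8418)*(-1.16*l^2 + 1.97*l + 2.18))/(-1.16*l^2 + 1.97*l + 2.18)^3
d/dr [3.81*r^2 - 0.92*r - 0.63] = 7.62*r - 0.92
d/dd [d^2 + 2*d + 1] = 2*d + 2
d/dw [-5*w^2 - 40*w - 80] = -10*w - 40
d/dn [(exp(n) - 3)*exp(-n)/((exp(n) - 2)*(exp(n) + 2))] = (-2*exp(3*n) + 9*exp(2*n) - 12)*exp(-n)/(exp(4*n) - 8*exp(2*n) + 16)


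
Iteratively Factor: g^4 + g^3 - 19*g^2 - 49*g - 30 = (g + 3)*(g^3 - 2*g^2 - 13*g - 10) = (g - 5)*(g + 3)*(g^2 + 3*g + 2) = (g - 5)*(g + 1)*(g + 3)*(g + 2)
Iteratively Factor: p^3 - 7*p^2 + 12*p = (p - 3)*(p^2 - 4*p) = p*(p - 3)*(p - 4)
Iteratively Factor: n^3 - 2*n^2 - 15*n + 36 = (n - 3)*(n^2 + n - 12) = (n - 3)*(n + 4)*(n - 3)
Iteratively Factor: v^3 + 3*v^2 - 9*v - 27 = (v + 3)*(v^2 - 9) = (v + 3)^2*(v - 3)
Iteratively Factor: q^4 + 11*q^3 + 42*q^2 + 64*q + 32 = (q + 2)*(q^3 + 9*q^2 + 24*q + 16) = (q + 1)*(q + 2)*(q^2 + 8*q + 16) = (q + 1)*(q + 2)*(q + 4)*(q + 4)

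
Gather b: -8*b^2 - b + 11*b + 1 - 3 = -8*b^2 + 10*b - 2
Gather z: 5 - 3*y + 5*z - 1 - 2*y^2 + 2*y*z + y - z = -2*y^2 - 2*y + z*(2*y + 4) + 4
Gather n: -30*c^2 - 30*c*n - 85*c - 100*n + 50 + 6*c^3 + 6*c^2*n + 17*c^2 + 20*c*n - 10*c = 6*c^3 - 13*c^2 - 95*c + n*(6*c^2 - 10*c - 100) + 50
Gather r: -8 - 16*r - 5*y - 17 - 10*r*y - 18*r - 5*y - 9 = r*(-10*y - 34) - 10*y - 34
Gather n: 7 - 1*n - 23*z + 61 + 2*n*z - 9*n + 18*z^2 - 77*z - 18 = n*(2*z - 10) + 18*z^2 - 100*z + 50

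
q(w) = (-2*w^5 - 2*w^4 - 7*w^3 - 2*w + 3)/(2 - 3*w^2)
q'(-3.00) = 16.37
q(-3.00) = -20.88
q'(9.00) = 176.75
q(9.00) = 565.72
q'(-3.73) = 25.39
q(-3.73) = -36.00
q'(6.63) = 99.48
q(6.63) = 242.82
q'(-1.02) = -37.56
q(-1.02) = -11.16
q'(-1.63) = 3.23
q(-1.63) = -7.62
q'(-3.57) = 23.24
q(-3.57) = -32.11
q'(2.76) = 21.34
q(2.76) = 28.10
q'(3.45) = 30.97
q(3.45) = 46.05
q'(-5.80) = 62.24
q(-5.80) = -123.78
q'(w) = 6*w*(-2*w^5 - 2*w^4 - 7*w^3 - 2*w + 3)/(2 - 3*w^2)^2 + (-10*w^4 - 8*w^3 - 21*w^2 - 2)/(2 - 3*w^2)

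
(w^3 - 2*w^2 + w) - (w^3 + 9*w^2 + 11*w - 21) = -11*w^2 - 10*w + 21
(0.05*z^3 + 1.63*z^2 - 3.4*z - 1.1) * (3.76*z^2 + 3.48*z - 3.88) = 0.188*z^5 + 6.3028*z^4 - 7.3056*z^3 - 22.2924*z^2 + 9.364*z + 4.268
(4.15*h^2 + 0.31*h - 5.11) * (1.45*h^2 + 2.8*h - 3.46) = 6.0175*h^4 + 12.0695*h^3 - 20.9005*h^2 - 15.3806*h + 17.6806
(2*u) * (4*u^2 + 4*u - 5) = 8*u^3 + 8*u^2 - 10*u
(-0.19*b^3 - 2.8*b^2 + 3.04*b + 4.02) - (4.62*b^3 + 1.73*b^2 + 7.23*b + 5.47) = -4.81*b^3 - 4.53*b^2 - 4.19*b - 1.45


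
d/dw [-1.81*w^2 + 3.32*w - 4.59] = 3.32 - 3.62*w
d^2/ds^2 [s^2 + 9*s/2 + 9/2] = 2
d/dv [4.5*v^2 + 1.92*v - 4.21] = 9.0*v + 1.92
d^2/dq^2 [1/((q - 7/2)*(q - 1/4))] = 64*(48*q^2 - 180*q + 211)/(512*q^6 - 5760*q^5 + 22944*q^4 - 37080*q^3 + 20076*q^2 - 4410*q + 343)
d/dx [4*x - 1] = 4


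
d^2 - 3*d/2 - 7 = (d - 7/2)*(d + 2)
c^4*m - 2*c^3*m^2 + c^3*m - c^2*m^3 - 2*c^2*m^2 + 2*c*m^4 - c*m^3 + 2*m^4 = (c - 2*m)*(c - m)*(c + m)*(c*m + m)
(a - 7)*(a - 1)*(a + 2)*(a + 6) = a^4 - 45*a^2 - 40*a + 84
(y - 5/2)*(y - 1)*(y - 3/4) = y^3 - 17*y^2/4 + 41*y/8 - 15/8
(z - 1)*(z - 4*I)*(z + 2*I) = z^3 - z^2 - 2*I*z^2 + 8*z + 2*I*z - 8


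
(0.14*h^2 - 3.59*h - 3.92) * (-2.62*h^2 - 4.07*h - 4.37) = -0.3668*h^4 + 8.836*h^3 + 24.2699*h^2 + 31.6427*h + 17.1304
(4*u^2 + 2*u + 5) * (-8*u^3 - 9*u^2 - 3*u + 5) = -32*u^5 - 52*u^4 - 70*u^3 - 31*u^2 - 5*u + 25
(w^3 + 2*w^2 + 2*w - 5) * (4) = 4*w^3 + 8*w^2 + 8*w - 20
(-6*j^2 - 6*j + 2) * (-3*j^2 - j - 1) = 18*j^4 + 24*j^3 + 6*j^2 + 4*j - 2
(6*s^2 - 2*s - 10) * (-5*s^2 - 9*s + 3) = -30*s^4 - 44*s^3 + 86*s^2 + 84*s - 30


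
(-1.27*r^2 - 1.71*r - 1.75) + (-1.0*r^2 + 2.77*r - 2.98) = -2.27*r^2 + 1.06*r - 4.73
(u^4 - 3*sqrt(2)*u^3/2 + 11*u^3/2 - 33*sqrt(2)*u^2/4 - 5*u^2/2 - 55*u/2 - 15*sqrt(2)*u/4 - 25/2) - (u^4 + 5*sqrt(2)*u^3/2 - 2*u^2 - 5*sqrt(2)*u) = -4*sqrt(2)*u^3 + 11*u^3/2 - 33*sqrt(2)*u^2/4 - u^2/2 - 55*u/2 + 5*sqrt(2)*u/4 - 25/2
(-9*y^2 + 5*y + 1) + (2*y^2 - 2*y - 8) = -7*y^2 + 3*y - 7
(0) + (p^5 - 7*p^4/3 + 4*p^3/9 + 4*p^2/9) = p^5 - 7*p^4/3 + 4*p^3/9 + 4*p^2/9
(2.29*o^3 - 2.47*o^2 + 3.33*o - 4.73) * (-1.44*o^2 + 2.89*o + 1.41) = -3.2976*o^5 + 10.1749*o^4 - 8.7046*o^3 + 12.9522*o^2 - 8.9744*o - 6.6693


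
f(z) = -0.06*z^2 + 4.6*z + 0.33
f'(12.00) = 3.16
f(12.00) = 46.89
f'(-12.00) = 6.04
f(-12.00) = -63.51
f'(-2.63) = 4.92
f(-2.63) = -12.18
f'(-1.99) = 4.84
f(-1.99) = -9.06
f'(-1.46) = 4.78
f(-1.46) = -6.51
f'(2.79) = 4.27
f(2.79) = 12.70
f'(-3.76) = 5.05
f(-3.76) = -17.81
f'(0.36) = 4.56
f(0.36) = 1.98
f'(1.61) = 4.41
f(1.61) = 7.58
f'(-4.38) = 5.13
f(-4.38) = -20.97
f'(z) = 4.6 - 0.12*z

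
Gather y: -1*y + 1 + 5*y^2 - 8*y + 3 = 5*y^2 - 9*y + 4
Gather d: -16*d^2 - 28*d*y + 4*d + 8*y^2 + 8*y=-16*d^2 + d*(4 - 28*y) + 8*y^2 + 8*y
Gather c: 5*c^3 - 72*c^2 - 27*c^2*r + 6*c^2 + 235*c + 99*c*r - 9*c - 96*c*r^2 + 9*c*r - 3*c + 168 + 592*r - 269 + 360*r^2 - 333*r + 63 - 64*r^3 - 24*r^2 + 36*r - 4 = 5*c^3 + c^2*(-27*r - 66) + c*(-96*r^2 + 108*r + 223) - 64*r^3 + 336*r^2 + 295*r - 42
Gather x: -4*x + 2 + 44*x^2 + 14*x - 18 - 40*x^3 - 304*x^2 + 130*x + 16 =-40*x^3 - 260*x^2 + 140*x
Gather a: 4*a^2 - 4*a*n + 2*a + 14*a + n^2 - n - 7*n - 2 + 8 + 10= 4*a^2 + a*(16 - 4*n) + n^2 - 8*n + 16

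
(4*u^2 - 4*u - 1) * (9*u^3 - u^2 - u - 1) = 36*u^5 - 40*u^4 - 9*u^3 + u^2 + 5*u + 1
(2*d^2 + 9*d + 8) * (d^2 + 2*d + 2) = 2*d^4 + 13*d^3 + 30*d^2 + 34*d + 16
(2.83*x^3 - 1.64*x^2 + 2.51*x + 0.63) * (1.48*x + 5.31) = 4.1884*x^4 + 12.6001*x^3 - 4.9936*x^2 + 14.2605*x + 3.3453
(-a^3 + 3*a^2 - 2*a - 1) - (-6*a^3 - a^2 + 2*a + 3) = 5*a^3 + 4*a^2 - 4*a - 4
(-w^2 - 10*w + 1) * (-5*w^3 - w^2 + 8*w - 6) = 5*w^5 + 51*w^4 - 3*w^3 - 75*w^2 + 68*w - 6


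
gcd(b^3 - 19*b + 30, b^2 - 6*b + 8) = b - 2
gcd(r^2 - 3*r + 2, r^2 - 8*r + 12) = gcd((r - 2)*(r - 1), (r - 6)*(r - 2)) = r - 2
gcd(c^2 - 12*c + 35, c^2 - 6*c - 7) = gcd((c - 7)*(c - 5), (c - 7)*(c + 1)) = c - 7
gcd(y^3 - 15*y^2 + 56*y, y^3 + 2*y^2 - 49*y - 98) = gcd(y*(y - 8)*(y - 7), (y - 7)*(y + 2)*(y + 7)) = y - 7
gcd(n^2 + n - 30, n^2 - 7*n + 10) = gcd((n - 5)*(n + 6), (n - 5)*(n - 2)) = n - 5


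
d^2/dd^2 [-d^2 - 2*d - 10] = -2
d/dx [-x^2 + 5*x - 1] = 5 - 2*x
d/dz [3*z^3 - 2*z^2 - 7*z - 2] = 9*z^2 - 4*z - 7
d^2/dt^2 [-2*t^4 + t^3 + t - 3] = 6*t*(1 - 4*t)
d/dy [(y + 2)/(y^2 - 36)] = (y^2 - 2*y*(y + 2) - 36)/(y^2 - 36)^2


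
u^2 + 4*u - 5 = (u - 1)*(u + 5)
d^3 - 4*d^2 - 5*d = d*(d - 5)*(d + 1)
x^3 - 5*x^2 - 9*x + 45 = (x - 5)*(x - 3)*(x + 3)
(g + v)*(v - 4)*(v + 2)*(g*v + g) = g^2*v^3 - g^2*v^2 - 10*g^2*v - 8*g^2 + g*v^4 - g*v^3 - 10*g*v^2 - 8*g*v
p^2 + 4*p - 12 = (p - 2)*(p + 6)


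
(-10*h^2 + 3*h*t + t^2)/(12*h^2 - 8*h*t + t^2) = (5*h + t)/(-6*h + t)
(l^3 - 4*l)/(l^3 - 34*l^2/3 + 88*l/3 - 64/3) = 3*l*(l + 2)/(3*l^2 - 28*l + 32)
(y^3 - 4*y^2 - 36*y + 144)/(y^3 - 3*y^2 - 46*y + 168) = (y + 6)/(y + 7)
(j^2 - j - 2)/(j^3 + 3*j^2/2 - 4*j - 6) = 2*(j + 1)/(2*j^2 + 7*j + 6)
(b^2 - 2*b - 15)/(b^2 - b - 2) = (-b^2 + 2*b + 15)/(-b^2 + b + 2)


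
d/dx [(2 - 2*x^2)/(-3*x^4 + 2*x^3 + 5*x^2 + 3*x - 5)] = 2*(-6*x^5 + 2*x^4 + 12*x^3 - 9*x^2 - 3)/(9*x^8 - 12*x^7 - 26*x^6 + 2*x^5 + 67*x^4 + 10*x^3 - 41*x^2 - 30*x + 25)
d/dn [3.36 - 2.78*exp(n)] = -2.78*exp(n)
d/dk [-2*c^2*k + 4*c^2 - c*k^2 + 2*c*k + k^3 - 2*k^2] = -2*c^2 - 2*c*k + 2*c + 3*k^2 - 4*k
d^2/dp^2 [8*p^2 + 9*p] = 16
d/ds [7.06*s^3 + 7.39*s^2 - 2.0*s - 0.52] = 21.18*s^2 + 14.78*s - 2.0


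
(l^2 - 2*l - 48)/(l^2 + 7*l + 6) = (l - 8)/(l + 1)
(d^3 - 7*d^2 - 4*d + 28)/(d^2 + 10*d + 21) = (d^3 - 7*d^2 - 4*d + 28)/(d^2 + 10*d + 21)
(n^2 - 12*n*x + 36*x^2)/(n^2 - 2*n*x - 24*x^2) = (n - 6*x)/(n + 4*x)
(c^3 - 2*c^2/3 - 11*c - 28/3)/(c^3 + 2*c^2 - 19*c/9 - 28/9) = 3*(c - 4)/(3*c - 4)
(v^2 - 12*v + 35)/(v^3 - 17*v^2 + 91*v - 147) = (v - 5)/(v^2 - 10*v + 21)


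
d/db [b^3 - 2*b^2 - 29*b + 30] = 3*b^2 - 4*b - 29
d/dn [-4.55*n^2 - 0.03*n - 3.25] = -9.1*n - 0.03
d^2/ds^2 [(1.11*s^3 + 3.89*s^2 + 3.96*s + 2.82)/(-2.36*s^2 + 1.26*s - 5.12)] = (-7.105427357601e-15*s^5 - 2.8421709430404e-14*s^4 - 43.945608*s^3 + 230.749248*s^2 + 162.82224*s - 195.846352)/(13.144256*s^6 - 21.053088*s^5 + 96.789264*s^4 - 93.349368*s^3 + 209.983488*s^2 - 99.090432*s + 134.217728)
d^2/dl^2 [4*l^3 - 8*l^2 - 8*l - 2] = 24*l - 16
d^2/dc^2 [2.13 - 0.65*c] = 0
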